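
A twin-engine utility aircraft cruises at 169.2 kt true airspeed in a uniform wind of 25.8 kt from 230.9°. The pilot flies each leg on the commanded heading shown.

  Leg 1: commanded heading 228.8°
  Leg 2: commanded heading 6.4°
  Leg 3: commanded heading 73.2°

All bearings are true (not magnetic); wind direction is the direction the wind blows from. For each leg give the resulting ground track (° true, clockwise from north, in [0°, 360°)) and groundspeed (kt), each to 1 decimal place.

Leg 1: track=228.4°, groundspeed=143.4 kt
Leg 2: track=11.9°, groundspeed=188.5 kt
Leg 3: track=70.3°, groundspeed=193.3 kt

Leg 1: heading 228.8°; drift -0.4° → track 228.4°, groundspeed 143.4 kt
Leg 2: heading 6.4°; drift +5.5° → track 11.9°, groundspeed 188.5 kt
Leg 3: heading 73.2°; drift -2.9° → track 70.3°, groundspeed 193.3 kt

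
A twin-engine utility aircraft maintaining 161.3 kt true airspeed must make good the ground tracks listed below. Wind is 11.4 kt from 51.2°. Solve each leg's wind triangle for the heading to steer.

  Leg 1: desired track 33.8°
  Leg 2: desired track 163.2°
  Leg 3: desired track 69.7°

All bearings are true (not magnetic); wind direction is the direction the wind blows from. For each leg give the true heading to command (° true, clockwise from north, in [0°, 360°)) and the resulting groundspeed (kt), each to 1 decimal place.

Leg 1: desired track 33.8°; wind correction +1.2° → command heading 35.0°, groundspeed 150.4 kt
Leg 2: desired track 163.2°; wind correction -3.8° → command heading 159.4°, groundspeed 165.2 kt
Leg 3: desired track 69.7°; wind correction -1.3° → command heading 68.4°, groundspeed 150.4 kt

Leg 1: heading=35.0°, groundspeed=150.4 kt
Leg 2: heading=159.4°, groundspeed=165.2 kt
Leg 3: heading=68.4°, groundspeed=150.4 kt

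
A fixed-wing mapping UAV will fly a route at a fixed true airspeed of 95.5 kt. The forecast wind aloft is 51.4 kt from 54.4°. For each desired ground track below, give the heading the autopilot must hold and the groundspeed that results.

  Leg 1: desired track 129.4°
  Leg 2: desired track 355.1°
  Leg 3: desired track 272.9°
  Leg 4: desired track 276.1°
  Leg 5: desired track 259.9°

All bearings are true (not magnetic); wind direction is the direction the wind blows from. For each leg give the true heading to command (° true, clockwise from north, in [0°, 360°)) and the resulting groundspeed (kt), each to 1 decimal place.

Leg 1: heading=98.1°, groundspeed=68.3 kt
Leg 2: heading=22.7°, groundspeed=58.4 kt
Leg 3: heading=292.5°, groundspeed=130.2 kt
Leg 4: heading=297.1°, groundspeed=127.5 kt
Leg 5: heading=273.3°, groundspeed=139.3 kt

Leg 1: desired track 129.4°; wind correction -31.3° → command heading 98.1°, groundspeed 68.3 kt
Leg 2: desired track 355.1°; wind correction +27.6° → command heading 22.7°, groundspeed 58.4 kt
Leg 3: desired track 272.9°; wind correction +19.6° → command heading 292.5°, groundspeed 130.2 kt
Leg 4: desired track 276.1°; wind correction +21.0° → command heading 297.1°, groundspeed 127.5 kt
Leg 5: desired track 259.9°; wind correction +13.4° → command heading 273.3°, groundspeed 139.3 kt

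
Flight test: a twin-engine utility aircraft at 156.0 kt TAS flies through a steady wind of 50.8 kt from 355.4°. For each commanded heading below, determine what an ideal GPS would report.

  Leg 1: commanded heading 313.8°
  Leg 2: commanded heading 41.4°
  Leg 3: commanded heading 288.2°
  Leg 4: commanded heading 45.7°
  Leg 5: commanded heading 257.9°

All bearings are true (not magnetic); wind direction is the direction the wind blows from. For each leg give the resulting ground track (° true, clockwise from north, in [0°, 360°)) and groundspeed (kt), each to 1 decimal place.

Leg 1: heading 313.8°; drift -15.9° → track 297.9°, groundspeed 122.7 kt
Leg 2: heading 41.4°; drift +16.8° → track 58.2°, groundspeed 126.1 kt
Leg 3: heading 288.2°; drift -19.0° → track 269.2°, groundspeed 144.1 kt
Leg 4: heading 45.7°; drift +17.6° → track 63.3°, groundspeed 129.6 kt
Leg 5: heading 257.9°; drift -17.2° → track 240.7°, groundspeed 170.3 kt

Leg 1: track=297.9°, groundspeed=122.7 kt
Leg 2: track=58.2°, groundspeed=126.1 kt
Leg 3: track=269.2°, groundspeed=144.1 kt
Leg 4: track=63.3°, groundspeed=129.6 kt
Leg 5: track=240.7°, groundspeed=170.3 kt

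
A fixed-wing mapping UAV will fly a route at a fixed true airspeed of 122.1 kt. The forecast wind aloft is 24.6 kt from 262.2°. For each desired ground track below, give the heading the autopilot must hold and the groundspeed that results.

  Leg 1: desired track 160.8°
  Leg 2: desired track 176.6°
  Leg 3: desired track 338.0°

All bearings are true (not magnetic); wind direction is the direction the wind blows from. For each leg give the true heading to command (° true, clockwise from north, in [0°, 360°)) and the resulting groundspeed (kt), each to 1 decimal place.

Leg 1: heading=172.2°, groundspeed=124.6 kt
Leg 2: heading=188.2°, groundspeed=117.7 kt
Leg 3: heading=326.7°, groundspeed=113.7 kt

Leg 1: desired track 160.8°; wind correction +11.4° → command heading 172.2°, groundspeed 124.6 kt
Leg 2: desired track 176.6°; wind correction +11.6° → command heading 188.2°, groundspeed 117.7 kt
Leg 3: desired track 338.0°; wind correction -11.3° → command heading 326.7°, groundspeed 113.7 kt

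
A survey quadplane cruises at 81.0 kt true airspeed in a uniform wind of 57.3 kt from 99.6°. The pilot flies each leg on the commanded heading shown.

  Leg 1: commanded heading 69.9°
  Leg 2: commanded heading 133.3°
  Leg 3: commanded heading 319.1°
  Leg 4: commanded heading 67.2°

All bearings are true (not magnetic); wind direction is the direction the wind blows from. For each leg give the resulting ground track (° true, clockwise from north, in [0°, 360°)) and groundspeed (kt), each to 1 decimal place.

Leg 1: track=27.6°, groundspeed=42.2 kt
Leg 2: track=176.9°, groundspeed=46.1 kt
Leg 3: track=302.9°, groundspeed=130.4 kt
Leg 4: track=23.9°, groundspeed=44.8 kt

Leg 1: heading 69.9°; drift -42.3° → track 27.6°, groundspeed 42.2 kt
Leg 2: heading 133.3°; drift +43.6° → track 176.9°, groundspeed 46.1 kt
Leg 3: heading 319.1°; drift -16.2° → track 302.9°, groundspeed 130.4 kt
Leg 4: heading 67.2°; drift -43.3° → track 23.9°, groundspeed 44.8 kt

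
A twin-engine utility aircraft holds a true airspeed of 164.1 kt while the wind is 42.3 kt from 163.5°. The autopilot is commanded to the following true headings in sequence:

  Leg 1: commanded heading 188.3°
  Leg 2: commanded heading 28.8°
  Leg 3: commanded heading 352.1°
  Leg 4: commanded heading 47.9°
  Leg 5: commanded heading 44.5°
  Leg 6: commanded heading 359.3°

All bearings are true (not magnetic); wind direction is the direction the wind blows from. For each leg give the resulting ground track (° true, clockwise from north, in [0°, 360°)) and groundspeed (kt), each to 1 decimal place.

Leg 1: track=196.3°, groundspeed=126.9 kt
Leg 2: track=20.0°, groundspeed=196.2 kt
Leg 3: track=350.3°, groundspeed=206.0 kt
Leg 4: track=36.1°, groundspeed=186.3 kt
Leg 5: track=33.2°, groundspeed=188.3 kt
Leg 6: track=356.1°, groundspeed=205.1 kt

Leg 1: heading 188.3°; drift +8.0° → track 196.3°, groundspeed 126.9 kt
Leg 2: heading 28.8°; drift -8.8° → track 20.0°, groundspeed 196.2 kt
Leg 3: heading 352.1°; drift -1.8° → track 350.3°, groundspeed 206.0 kt
Leg 4: heading 47.9°; drift -11.8° → track 36.1°, groundspeed 186.3 kt
Leg 5: heading 44.5°; drift -11.3° → track 33.2°, groundspeed 188.3 kt
Leg 6: heading 359.3°; drift -3.2° → track 356.1°, groundspeed 205.1 kt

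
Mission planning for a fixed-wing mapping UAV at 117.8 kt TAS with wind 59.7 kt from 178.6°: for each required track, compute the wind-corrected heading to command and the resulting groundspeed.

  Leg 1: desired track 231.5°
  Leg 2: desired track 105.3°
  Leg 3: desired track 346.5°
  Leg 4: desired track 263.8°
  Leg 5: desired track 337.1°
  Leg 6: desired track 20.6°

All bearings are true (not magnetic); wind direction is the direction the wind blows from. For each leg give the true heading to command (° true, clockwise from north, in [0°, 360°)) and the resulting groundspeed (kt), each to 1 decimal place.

Leg 1: desired track 231.5°; wind correction -23.8° → command heading 207.7°, groundspeed 71.7 kt
Leg 2: desired track 105.3°; wind correction +29.0° → command heading 134.3°, groundspeed 85.8 kt
Leg 3: desired track 346.5°; wind correction -6.1° → command heading 340.4°, groundspeed 175.5 kt
Leg 4: desired track 263.8°; wind correction -30.3° → command heading 233.5°, groundspeed 96.7 kt
Leg 5: desired track 337.1°; wind correction -10.7° → command heading 326.4°, groundspeed 171.3 kt
Leg 6: desired track 20.6°; wind correction +10.9° → command heading 31.5°, groundspeed 171.0 kt

Leg 1: heading=207.7°, groundspeed=71.7 kt
Leg 2: heading=134.3°, groundspeed=85.8 kt
Leg 3: heading=340.4°, groundspeed=175.5 kt
Leg 4: heading=233.5°, groundspeed=96.7 kt
Leg 5: heading=326.4°, groundspeed=171.3 kt
Leg 6: heading=31.5°, groundspeed=171.0 kt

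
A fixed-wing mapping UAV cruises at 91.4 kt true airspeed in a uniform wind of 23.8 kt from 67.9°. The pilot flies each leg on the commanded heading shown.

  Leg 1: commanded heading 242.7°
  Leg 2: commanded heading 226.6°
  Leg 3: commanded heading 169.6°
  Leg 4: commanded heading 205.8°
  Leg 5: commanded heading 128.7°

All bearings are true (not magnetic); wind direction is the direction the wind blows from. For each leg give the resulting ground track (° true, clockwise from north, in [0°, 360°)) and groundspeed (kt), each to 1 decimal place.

Leg 1: heading 242.7°; drift +1.1° → track 243.8°, groundspeed 115.1 kt
Leg 2: heading 226.6°; drift +4.4° → track 231.0°, groundspeed 113.9 kt
Leg 3: heading 169.6°; drift +13.6° → track 183.2°, groundspeed 99.0 kt
Leg 4: heading 205.8°; drift +8.3° → track 214.1°, groundspeed 110.2 kt
Leg 5: heading 128.7°; drift +14.6° → track 143.3°, groundspeed 82.4 kt

Leg 1: track=243.8°, groundspeed=115.1 kt
Leg 2: track=231.0°, groundspeed=113.9 kt
Leg 3: track=183.2°, groundspeed=99.0 kt
Leg 4: track=214.1°, groundspeed=110.2 kt
Leg 5: track=143.3°, groundspeed=82.4 kt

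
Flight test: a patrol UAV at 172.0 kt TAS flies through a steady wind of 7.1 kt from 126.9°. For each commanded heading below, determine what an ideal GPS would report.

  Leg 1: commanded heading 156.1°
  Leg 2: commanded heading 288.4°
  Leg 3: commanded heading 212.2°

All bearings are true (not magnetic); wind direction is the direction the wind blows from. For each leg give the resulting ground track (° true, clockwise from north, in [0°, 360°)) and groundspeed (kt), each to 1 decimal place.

Leg 1: heading 156.1°; drift +1.2° → track 157.3°, groundspeed 165.8 kt
Leg 2: heading 288.4°; drift +0.7° → track 289.1°, groundspeed 178.7 kt
Leg 3: heading 212.2°; drift +2.4° → track 214.6°, groundspeed 171.6 kt

Leg 1: track=157.3°, groundspeed=165.8 kt
Leg 2: track=289.1°, groundspeed=178.7 kt
Leg 3: track=214.6°, groundspeed=171.6 kt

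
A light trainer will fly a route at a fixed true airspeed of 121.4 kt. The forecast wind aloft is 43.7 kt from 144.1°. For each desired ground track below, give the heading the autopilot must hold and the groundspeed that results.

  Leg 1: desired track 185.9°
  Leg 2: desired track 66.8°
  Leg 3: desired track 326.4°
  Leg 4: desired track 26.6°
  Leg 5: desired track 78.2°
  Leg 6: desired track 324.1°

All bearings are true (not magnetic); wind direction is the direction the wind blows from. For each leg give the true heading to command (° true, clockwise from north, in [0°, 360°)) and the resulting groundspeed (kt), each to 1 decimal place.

Leg 1: desired track 185.9°; wind correction -13.9° → command heading 172.0°, groundspeed 85.3 kt
Leg 2: desired track 66.8°; wind correction +20.6° → command heading 87.4°, groundspeed 104.1 kt
Leg 3: desired track 326.4°; wind correction +0.8° → command heading 327.2°, groundspeed 165.1 kt
Leg 4: desired track 26.6°; wind correction +18.6° → command heading 45.2°, groundspeed 135.2 kt
Leg 5: desired track 78.2°; wind correction +19.2° → command heading 97.4°, groundspeed 96.8 kt
Leg 6: desired track 324.1°; wind correction +0.0° → command heading 324.1°, groundspeed 165.1 kt

Leg 1: heading=172.0°, groundspeed=85.3 kt
Leg 2: heading=87.4°, groundspeed=104.1 kt
Leg 3: heading=327.2°, groundspeed=165.1 kt
Leg 4: heading=45.2°, groundspeed=135.2 kt
Leg 5: heading=97.4°, groundspeed=96.8 kt
Leg 6: heading=324.1°, groundspeed=165.1 kt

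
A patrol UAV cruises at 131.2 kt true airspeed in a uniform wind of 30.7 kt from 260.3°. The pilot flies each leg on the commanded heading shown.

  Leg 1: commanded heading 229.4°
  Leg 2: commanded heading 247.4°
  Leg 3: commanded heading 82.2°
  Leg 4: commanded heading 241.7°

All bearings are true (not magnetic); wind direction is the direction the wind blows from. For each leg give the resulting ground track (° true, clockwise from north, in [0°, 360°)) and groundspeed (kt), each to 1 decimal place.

Leg 1: track=220.8°, groundspeed=106.0 kt
Leg 2: track=243.5°, groundspeed=101.5 kt
Leg 3: track=81.8°, groundspeed=161.9 kt
Leg 4: track=236.2°, groundspeed=102.6 kt

Leg 1: heading 229.4°; drift -8.6° → track 220.8°, groundspeed 106.0 kt
Leg 2: heading 247.4°; drift -3.9° → track 243.5°, groundspeed 101.5 kt
Leg 3: heading 82.2°; drift -0.4° → track 81.8°, groundspeed 161.9 kt
Leg 4: heading 241.7°; drift -5.5° → track 236.2°, groundspeed 102.6 kt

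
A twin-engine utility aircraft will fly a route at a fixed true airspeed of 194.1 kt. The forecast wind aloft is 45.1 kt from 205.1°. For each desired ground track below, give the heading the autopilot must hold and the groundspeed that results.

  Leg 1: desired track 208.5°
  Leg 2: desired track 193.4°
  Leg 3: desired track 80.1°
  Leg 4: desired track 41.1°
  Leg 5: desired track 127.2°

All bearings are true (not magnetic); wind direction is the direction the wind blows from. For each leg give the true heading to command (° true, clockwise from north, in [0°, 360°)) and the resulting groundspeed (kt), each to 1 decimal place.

Leg 1: heading=207.7°, groundspeed=149.1 kt
Leg 2: heading=196.1°, groundspeed=149.7 kt
Leg 3: heading=91.1°, groundspeed=216.4 kt
Leg 4: heading=44.8°, groundspeed=237.1 kt
Leg 5: heading=140.3°, groundspeed=179.6 kt

Leg 1: desired track 208.5°; wind correction -0.8° → command heading 207.7°, groundspeed 149.1 kt
Leg 2: desired track 193.4°; wind correction +2.7° → command heading 196.1°, groundspeed 149.7 kt
Leg 3: desired track 80.1°; wind correction +11.0° → command heading 91.1°, groundspeed 216.4 kt
Leg 4: desired track 41.1°; wind correction +3.7° → command heading 44.8°, groundspeed 237.1 kt
Leg 5: desired track 127.2°; wind correction +13.1° → command heading 140.3°, groundspeed 179.6 kt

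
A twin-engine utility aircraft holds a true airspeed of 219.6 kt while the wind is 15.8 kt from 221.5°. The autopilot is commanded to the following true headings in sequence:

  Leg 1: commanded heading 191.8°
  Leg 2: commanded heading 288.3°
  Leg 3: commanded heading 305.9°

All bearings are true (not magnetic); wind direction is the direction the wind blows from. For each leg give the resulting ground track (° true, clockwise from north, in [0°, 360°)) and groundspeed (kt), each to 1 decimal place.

Leg 1: track=189.6°, groundspeed=206.0 kt
Leg 2: track=292.2°, groundspeed=213.9 kt
Leg 3: track=310.0°, groundspeed=218.6 kt

Leg 1: heading 191.8°; drift -2.2° → track 189.6°, groundspeed 206.0 kt
Leg 2: heading 288.3°; drift +3.9° → track 292.2°, groundspeed 213.9 kt
Leg 3: heading 305.9°; drift +4.1° → track 310.0°, groundspeed 218.6 kt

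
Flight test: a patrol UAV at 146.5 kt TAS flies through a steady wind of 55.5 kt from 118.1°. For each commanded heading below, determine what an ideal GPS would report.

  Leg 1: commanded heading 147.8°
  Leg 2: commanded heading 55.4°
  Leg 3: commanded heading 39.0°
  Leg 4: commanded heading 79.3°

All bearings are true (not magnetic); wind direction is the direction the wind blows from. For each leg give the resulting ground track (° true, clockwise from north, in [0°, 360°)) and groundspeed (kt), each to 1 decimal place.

Leg 1: track=163.4°, groundspeed=102.1 kt
Leg 2: track=33.2°, groundspeed=130.7 kt
Leg 3: track=17.2°, groundspeed=146.5 kt
Leg 4: track=60.7°, groundspeed=108.9 kt

Leg 1: heading 147.8°; drift +15.6° → track 163.4°, groundspeed 102.1 kt
Leg 2: heading 55.4°; drift -22.2° → track 33.2°, groundspeed 130.7 kt
Leg 3: heading 39.0°; drift -21.8° → track 17.2°, groundspeed 146.5 kt
Leg 4: heading 79.3°; drift -18.6° → track 60.7°, groundspeed 108.9 kt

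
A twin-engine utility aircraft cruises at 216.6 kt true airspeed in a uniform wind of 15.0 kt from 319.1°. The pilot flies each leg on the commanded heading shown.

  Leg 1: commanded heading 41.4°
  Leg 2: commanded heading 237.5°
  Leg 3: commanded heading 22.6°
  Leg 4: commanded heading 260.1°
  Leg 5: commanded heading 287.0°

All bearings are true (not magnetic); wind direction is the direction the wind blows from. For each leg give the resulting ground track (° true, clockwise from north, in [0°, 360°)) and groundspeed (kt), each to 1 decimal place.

Leg 1: track=45.4°, groundspeed=215.1 kt
Leg 2: track=233.5°, groundspeed=214.9 kt
Leg 3: track=26.3°, groundspeed=210.3 kt
Leg 4: track=256.6°, groundspeed=209.3 kt
Leg 5: track=284.8°, groundspeed=204.0 kt

Leg 1: heading 41.4°; drift +4.0° → track 45.4°, groundspeed 215.1 kt
Leg 2: heading 237.5°; drift -4.0° → track 233.5°, groundspeed 214.9 kt
Leg 3: heading 22.6°; drift +3.7° → track 26.3°, groundspeed 210.3 kt
Leg 4: heading 260.1°; drift -3.5° → track 256.6°, groundspeed 209.3 kt
Leg 5: heading 287.0°; drift -2.2° → track 284.8°, groundspeed 204.0 kt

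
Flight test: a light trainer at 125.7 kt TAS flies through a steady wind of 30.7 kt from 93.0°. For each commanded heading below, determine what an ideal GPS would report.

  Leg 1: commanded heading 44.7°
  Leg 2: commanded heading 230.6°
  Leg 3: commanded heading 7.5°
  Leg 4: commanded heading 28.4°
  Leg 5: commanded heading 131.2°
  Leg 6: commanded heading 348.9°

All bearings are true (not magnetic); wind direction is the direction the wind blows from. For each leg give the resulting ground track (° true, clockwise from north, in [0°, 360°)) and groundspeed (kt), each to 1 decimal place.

Leg 1: heading 44.7°; drift -12.3° → track 32.4°, groundspeed 107.7 kt
Leg 2: heading 230.6°; drift +7.9° → track 238.5°, groundspeed 149.8 kt
Leg 3: heading 7.5°; drift -13.9° → track 353.6°, groundspeed 127.0 kt
Leg 4: heading 28.4°; drift -13.8° → track 14.6°, groundspeed 115.9 kt
Leg 5: heading 131.2°; drift +10.6° → track 141.8°, groundspeed 103.3 kt
Leg 6: heading 348.9°; drift -12.6° → track 336.3°, groundspeed 136.5 kt

Leg 1: track=32.4°, groundspeed=107.7 kt
Leg 2: track=238.5°, groundspeed=149.8 kt
Leg 3: track=353.6°, groundspeed=127.0 kt
Leg 4: track=14.6°, groundspeed=115.9 kt
Leg 5: track=141.8°, groundspeed=103.3 kt
Leg 6: track=336.3°, groundspeed=136.5 kt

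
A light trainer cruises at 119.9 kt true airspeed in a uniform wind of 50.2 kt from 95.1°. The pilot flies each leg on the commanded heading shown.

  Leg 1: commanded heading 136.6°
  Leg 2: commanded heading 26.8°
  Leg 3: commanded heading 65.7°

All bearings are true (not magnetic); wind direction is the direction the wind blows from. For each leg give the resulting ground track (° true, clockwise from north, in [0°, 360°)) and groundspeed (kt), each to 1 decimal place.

Leg 1: heading 136.6°; drift +22.0° → track 158.6°, groundspeed 88.8 kt
Leg 2: heading 26.8°; drift -24.7° → track 2.1°, groundspeed 111.6 kt
Leg 3: heading 65.7°; drift -17.9° → track 47.8°, groundspeed 80.1 kt

Leg 1: track=158.6°, groundspeed=88.8 kt
Leg 2: track=2.1°, groundspeed=111.6 kt
Leg 3: track=47.8°, groundspeed=80.1 kt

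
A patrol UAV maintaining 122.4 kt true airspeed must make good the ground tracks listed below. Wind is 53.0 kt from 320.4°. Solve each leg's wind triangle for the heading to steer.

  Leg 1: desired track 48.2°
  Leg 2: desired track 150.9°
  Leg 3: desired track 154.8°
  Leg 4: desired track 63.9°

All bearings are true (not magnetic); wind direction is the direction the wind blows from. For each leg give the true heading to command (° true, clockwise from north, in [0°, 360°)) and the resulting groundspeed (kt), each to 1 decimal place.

Leg 1: heading=22.6°, groundspeed=108.3 kt
Leg 2: heading=155.4°, groundspeed=174.1 kt
Leg 3: heading=161.0°, groundspeed=173.0 kt
Leg 4: heading=39.0°, groundspeed=123.4 kt

Leg 1: desired track 48.2°; wind correction -25.6° → command heading 22.6°, groundspeed 108.3 kt
Leg 2: desired track 150.9°; wind correction +4.5° → command heading 155.4°, groundspeed 174.1 kt
Leg 3: desired track 154.8°; wind correction +6.2° → command heading 161.0°, groundspeed 173.0 kt
Leg 4: desired track 63.9°; wind correction -24.9° → command heading 39.0°, groundspeed 123.4 kt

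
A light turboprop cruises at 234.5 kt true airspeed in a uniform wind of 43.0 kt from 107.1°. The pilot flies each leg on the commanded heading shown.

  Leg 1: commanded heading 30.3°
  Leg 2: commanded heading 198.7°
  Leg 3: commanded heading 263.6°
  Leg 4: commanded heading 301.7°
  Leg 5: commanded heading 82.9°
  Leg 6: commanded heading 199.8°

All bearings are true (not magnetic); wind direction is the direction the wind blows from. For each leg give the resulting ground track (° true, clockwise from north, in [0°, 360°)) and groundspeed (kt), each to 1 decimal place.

Leg 1: track=19.7°, groundspeed=228.5 kt
Leg 2: track=209.0°, groundspeed=239.6 kt
Leg 3: track=267.2°, groundspeed=274.5 kt
Leg 4: track=299.5°, groundspeed=276.3 kt
Leg 5: track=77.7°, groundspeed=196.1 kt
Leg 6: track=210.1°, groundspeed=240.4 kt

Leg 1: heading 30.3°; drift -10.6° → track 19.7°, groundspeed 228.5 kt
Leg 2: heading 198.7°; drift +10.3° → track 209.0°, groundspeed 239.6 kt
Leg 3: heading 263.6°; drift +3.6° → track 267.2°, groundspeed 274.5 kt
Leg 4: heading 301.7°; drift -2.2° → track 299.5°, groundspeed 276.3 kt
Leg 5: heading 82.9°; drift -5.2° → track 77.7°, groundspeed 196.1 kt
Leg 6: heading 199.8°; drift +10.3° → track 210.1°, groundspeed 240.4 kt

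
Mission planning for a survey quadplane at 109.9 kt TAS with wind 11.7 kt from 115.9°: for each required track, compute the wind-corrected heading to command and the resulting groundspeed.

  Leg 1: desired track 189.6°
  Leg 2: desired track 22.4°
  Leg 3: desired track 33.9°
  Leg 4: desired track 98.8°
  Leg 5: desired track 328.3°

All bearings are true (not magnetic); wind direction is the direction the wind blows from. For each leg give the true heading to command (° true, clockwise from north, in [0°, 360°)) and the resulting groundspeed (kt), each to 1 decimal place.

Leg 1: heading=183.7°, groundspeed=106.0 kt
Leg 2: heading=28.5°, groundspeed=110.0 kt
Leg 3: heading=40.0°, groundspeed=107.7 kt
Leg 4: heading=100.6°, groundspeed=98.7 kt
Leg 5: heading=331.6°, groundspeed=119.6 kt

Leg 1: desired track 189.6°; wind correction -5.9° → command heading 183.7°, groundspeed 106.0 kt
Leg 2: desired track 22.4°; wind correction +6.1° → command heading 28.5°, groundspeed 110.0 kt
Leg 3: desired track 33.9°; wind correction +6.1° → command heading 40.0°, groundspeed 107.7 kt
Leg 4: desired track 98.8°; wind correction +1.8° → command heading 100.6°, groundspeed 98.7 kt
Leg 5: desired track 328.3°; wind correction +3.3° → command heading 331.6°, groundspeed 119.6 kt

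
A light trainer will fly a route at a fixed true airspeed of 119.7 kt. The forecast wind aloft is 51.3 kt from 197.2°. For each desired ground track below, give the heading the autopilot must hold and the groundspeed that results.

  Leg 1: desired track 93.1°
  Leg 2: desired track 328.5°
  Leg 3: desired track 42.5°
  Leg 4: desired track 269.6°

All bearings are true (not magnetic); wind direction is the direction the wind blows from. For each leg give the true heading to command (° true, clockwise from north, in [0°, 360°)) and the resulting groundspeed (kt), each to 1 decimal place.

Leg 1: desired track 93.1°; wind correction +24.6° → command heading 117.7°, groundspeed 121.4 kt
Leg 2: desired track 328.5°; wind correction -18.8° → command heading 309.7°, groundspeed 147.2 kt
Leg 3: desired track 42.5°; wind correction +10.6° → command heading 53.1°, groundspeed 164.1 kt
Leg 4: desired track 269.6°; wind correction -24.1° → command heading 245.5°, groundspeed 93.7 kt

Leg 1: heading=117.7°, groundspeed=121.4 kt
Leg 2: heading=309.7°, groundspeed=147.2 kt
Leg 3: heading=53.1°, groundspeed=164.1 kt
Leg 4: heading=245.5°, groundspeed=93.7 kt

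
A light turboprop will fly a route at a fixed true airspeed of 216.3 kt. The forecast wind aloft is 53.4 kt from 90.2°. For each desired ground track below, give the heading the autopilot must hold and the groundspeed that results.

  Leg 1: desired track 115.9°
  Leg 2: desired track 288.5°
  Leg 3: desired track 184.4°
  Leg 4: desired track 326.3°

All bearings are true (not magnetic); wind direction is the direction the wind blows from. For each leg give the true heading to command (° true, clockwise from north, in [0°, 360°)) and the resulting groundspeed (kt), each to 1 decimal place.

Leg 1: heading=109.8°, groundspeed=166.9 kt
Leg 2: heading=292.9°, groundspeed=266.3 kt
Leg 3: heading=170.1°, groundspeed=213.6 kt
Leg 4: heading=338.1°, groundspeed=241.5 kt

Leg 1: desired track 115.9°; wind correction -6.1° → command heading 109.8°, groundspeed 166.9 kt
Leg 2: desired track 288.5°; wind correction +4.4° → command heading 292.9°, groundspeed 266.3 kt
Leg 3: desired track 184.4°; wind correction -14.3° → command heading 170.1°, groundspeed 213.6 kt
Leg 4: desired track 326.3°; wind correction +11.8° → command heading 338.1°, groundspeed 241.5 kt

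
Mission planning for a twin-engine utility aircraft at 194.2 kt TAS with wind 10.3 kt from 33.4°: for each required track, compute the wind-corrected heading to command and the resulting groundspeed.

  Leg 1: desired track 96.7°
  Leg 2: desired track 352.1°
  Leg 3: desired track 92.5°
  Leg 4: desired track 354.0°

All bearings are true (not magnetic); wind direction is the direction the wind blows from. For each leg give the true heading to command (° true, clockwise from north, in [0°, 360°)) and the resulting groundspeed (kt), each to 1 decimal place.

Leg 1: desired track 96.7°; wind correction -2.7° → command heading 94.0°, groundspeed 189.4 kt
Leg 2: desired track 352.1°; wind correction +2.0° → command heading 354.1°, groundspeed 186.3 kt
Leg 3: desired track 92.5°; wind correction -2.6° → command heading 89.9°, groundspeed 188.7 kt
Leg 4: desired track 354.0°; wind correction +1.9° → command heading 355.9°, groundspeed 186.1 kt

Leg 1: heading=94.0°, groundspeed=189.4 kt
Leg 2: heading=354.1°, groundspeed=186.3 kt
Leg 3: heading=89.9°, groundspeed=188.7 kt
Leg 4: heading=355.9°, groundspeed=186.1 kt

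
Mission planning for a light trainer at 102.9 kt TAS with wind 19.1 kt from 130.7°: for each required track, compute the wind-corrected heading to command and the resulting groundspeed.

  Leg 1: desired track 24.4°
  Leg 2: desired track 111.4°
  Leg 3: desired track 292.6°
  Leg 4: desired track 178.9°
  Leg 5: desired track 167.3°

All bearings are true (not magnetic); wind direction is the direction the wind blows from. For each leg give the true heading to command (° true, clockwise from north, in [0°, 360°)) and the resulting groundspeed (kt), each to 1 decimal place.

Leg 1: heading=34.7°, groundspeed=106.6 kt
Leg 2: heading=114.9°, groundspeed=84.7 kt
Leg 3: heading=289.3°, groundspeed=120.9 kt
Leg 4: heading=170.9°, groundspeed=89.2 kt
Leg 5: heading=160.9°, groundspeed=86.9 kt

Leg 1: desired track 24.4°; wind correction +10.3° → command heading 34.7°, groundspeed 106.6 kt
Leg 2: desired track 111.4°; wind correction +3.5° → command heading 114.9°, groundspeed 84.7 kt
Leg 3: desired track 292.6°; wind correction -3.3° → command heading 289.3°, groundspeed 120.9 kt
Leg 4: desired track 178.9°; wind correction -8.0° → command heading 170.9°, groundspeed 89.2 kt
Leg 5: desired track 167.3°; wind correction -6.4° → command heading 160.9°, groundspeed 86.9 kt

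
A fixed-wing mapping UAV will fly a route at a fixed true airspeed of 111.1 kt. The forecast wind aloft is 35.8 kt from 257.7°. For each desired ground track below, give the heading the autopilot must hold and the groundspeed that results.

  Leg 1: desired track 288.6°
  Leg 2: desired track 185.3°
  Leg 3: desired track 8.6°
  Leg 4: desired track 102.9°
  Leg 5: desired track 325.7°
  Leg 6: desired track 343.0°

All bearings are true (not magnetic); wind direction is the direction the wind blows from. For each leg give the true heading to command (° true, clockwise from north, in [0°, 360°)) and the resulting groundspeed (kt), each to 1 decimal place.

Leg 1: heading=279.1°, groundspeed=78.8 kt
Leg 2: heading=203.2°, groundspeed=94.9 kt
Leg 3: heading=351.1°, groundspeed=118.7 kt
Leg 4: heading=110.8°, groundspeed=142.4 kt
Leg 5: heading=308.3°, groundspeed=92.6 kt
Leg 6: heading=324.3°, groundspeed=102.3 kt

Leg 1: desired track 288.6°; wind correction -9.5° → command heading 279.1°, groundspeed 78.8 kt
Leg 2: desired track 185.3°; wind correction +17.9° → command heading 203.2°, groundspeed 94.9 kt
Leg 3: desired track 8.6°; wind correction -17.5° → command heading 351.1°, groundspeed 118.7 kt
Leg 4: desired track 102.9°; wind correction +7.9° → command heading 110.8°, groundspeed 142.4 kt
Leg 5: desired track 325.7°; wind correction -17.4° → command heading 308.3°, groundspeed 92.6 kt
Leg 6: desired track 343.0°; wind correction -18.7° → command heading 324.3°, groundspeed 102.3 kt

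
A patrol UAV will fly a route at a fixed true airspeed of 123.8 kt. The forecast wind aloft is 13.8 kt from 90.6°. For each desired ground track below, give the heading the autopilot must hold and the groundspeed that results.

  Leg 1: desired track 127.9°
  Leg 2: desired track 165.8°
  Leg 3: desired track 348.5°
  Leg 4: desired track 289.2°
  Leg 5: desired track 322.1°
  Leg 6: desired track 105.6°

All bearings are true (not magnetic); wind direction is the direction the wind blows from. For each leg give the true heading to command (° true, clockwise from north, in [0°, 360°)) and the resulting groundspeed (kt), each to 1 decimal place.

Leg 1: desired track 127.9°; wind correction -3.9° → command heading 124.0°, groundspeed 112.5 kt
Leg 2: desired track 165.8°; wind correction -6.2° → command heading 159.6°, groundspeed 119.6 kt
Leg 3: desired track 348.5°; wind correction +6.3° → command heading 354.8°, groundspeed 126.0 kt
Leg 4: desired track 289.2°; wind correction +2.0° → command heading 291.2°, groundspeed 136.8 kt
Leg 5: desired track 322.1°; wind correction +5.0° → command heading 327.1°, groundspeed 131.9 kt
Leg 6: desired track 105.6°; wind correction -1.7° → command heading 103.9°, groundspeed 110.4 kt

Leg 1: heading=124.0°, groundspeed=112.5 kt
Leg 2: heading=159.6°, groundspeed=119.6 kt
Leg 3: heading=354.8°, groundspeed=126.0 kt
Leg 4: heading=291.2°, groundspeed=136.8 kt
Leg 5: heading=327.1°, groundspeed=131.9 kt
Leg 6: heading=103.9°, groundspeed=110.4 kt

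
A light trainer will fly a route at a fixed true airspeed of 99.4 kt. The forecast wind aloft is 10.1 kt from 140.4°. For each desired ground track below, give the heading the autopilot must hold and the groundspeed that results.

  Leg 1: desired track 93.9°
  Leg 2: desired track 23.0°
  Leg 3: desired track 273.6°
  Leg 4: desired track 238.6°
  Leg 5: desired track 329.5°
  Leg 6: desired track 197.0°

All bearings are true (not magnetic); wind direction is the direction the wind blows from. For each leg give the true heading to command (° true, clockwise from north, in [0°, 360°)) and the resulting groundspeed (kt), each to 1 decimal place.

Leg 1: heading=98.1°, groundspeed=92.2 kt
Leg 2: heading=28.2°, groundspeed=103.6 kt
Leg 3: heading=269.4°, groundspeed=106.0 kt
Leg 4: heading=232.8°, groundspeed=100.3 kt
Leg 5: heading=330.4°, groundspeed=109.4 kt
Leg 6: heading=192.1°, groundspeed=93.5 kt

Leg 1: desired track 93.9°; wind correction +4.2° → command heading 98.1°, groundspeed 92.2 kt
Leg 2: desired track 23.0°; wind correction +5.2° → command heading 28.2°, groundspeed 103.6 kt
Leg 3: desired track 273.6°; wind correction -4.2° → command heading 269.4°, groundspeed 106.0 kt
Leg 4: desired track 238.6°; wind correction -5.8° → command heading 232.8°, groundspeed 100.3 kt
Leg 5: desired track 329.5°; wind correction +0.9° → command heading 330.4°, groundspeed 109.4 kt
Leg 6: desired track 197.0°; wind correction -4.9° → command heading 192.1°, groundspeed 93.5 kt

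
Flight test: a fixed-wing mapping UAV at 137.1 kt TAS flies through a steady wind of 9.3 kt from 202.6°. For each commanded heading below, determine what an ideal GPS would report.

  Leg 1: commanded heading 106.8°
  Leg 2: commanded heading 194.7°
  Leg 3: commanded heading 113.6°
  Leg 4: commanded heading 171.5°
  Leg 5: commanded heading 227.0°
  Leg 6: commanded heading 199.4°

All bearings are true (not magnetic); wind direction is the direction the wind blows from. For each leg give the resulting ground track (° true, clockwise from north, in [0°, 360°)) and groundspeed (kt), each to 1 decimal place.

Leg 1: heading 106.8°; drift -3.8° → track 103.0°, groundspeed 138.3 kt
Leg 2: heading 194.7°; drift -0.6° → track 194.1°, groundspeed 127.9 kt
Leg 3: heading 113.6°; drift -3.9° → track 109.7°, groundspeed 137.3 kt
Leg 4: heading 171.5°; drift -2.1° → track 169.4°, groundspeed 129.2 kt
Leg 5: heading 227.0°; drift +1.7° → track 228.7°, groundspeed 128.7 kt
Leg 6: heading 199.4°; drift -0.2° → track 199.2°, groundspeed 127.8 kt

Leg 1: track=103.0°, groundspeed=138.3 kt
Leg 2: track=194.1°, groundspeed=127.9 kt
Leg 3: track=109.7°, groundspeed=137.3 kt
Leg 4: track=169.4°, groundspeed=129.2 kt
Leg 5: track=228.7°, groundspeed=128.7 kt
Leg 6: track=199.2°, groundspeed=127.8 kt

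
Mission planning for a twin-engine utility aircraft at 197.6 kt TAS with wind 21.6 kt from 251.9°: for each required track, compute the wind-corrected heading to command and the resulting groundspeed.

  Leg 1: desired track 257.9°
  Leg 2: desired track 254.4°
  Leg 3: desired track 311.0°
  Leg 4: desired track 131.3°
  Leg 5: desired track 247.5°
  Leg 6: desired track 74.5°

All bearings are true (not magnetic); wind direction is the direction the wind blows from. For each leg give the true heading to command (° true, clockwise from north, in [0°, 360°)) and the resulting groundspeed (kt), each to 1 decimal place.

Leg 1: heading=257.2°, groundspeed=176.1 kt
Leg 2: heading=254.1°, groundspeed=176.0 kt
Leg 3: heading=305.6°, groundspeed=185.6 kt
Leg 4: heading=136.7°, groundspeed=207.7 kt
Leg 5: heading=248.0°, groundspeed=176.1 kt
Leg 6: heading=74.8°, groundspeed=219.2 kt

Leg 1: desired track 257.9°; wind correction -0.7° → command heading 257.2°, groundspeed 176.1 kt
Leg 2: desired track 254.4°; wind correction -0.3° → command heading 254.1°, groundspeed 176.0 kt
Leg 3: desired track 311.0°; wind correction -5.4° → command heading 305.6°, groundspeed 185.6 kt
Leg 4: desired track 131.3°; wind correction +5.4° → command heading 136.7°, groundspeed 207.7 kt
Leg 5: desired track 247.5°; wind correction +0.5° → command heading 248.0°, groundspeed 176.1 kt
Leg 6: desired track 74.5°; wind correction +0.3° → command heading 74.8°, groundspeed 219.2 kt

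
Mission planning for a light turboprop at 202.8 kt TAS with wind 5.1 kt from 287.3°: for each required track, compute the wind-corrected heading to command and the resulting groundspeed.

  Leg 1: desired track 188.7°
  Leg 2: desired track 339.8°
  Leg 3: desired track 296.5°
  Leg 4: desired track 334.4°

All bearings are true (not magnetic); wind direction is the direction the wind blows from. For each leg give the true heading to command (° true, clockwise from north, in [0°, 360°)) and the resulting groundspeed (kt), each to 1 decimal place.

Leg 1: desired track 188.7°; wind correction +1.4° → command heading 190.1°, groundspeed 203.5 kt
Leg 2: desired track 339.8°; wind correction -1.1° → command heading 338.7°, groundspeed 199.7 kt
Leg 3: desired track 296.5°; wind correction -0.2° → command heading 296.3°, groundspeed 197.8 kt
Leg 4: desired track 334.4°; wind correction -1.1° → command heading 333.3°, groundspeed 199.3 kt

Leg 1: heading=190.1°, groundspeed=203.5 kt
Leg 2: heading=338.7°, groundspeed=199.7 kt
Leg 3: heading=296.3°, groundspeed=197.8 kt
Leg 4: heading=333.3°, groundspeed=199.3 kt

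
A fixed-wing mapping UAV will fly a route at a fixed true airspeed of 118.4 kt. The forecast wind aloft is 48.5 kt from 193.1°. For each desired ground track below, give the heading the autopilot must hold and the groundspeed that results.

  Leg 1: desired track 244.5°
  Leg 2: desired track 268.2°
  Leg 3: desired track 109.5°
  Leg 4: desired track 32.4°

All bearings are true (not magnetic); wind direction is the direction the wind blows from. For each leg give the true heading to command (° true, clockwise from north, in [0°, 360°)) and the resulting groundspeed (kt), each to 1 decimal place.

Leg 1: heading=225.8°, groundspeed=81.9 kt
Leg 2: heading=244.9°, groundspeed=96.3 kt
Leg 3: heading=133.5°, groundspeed=102.7 kt
Leg 4: heading=40.2°, groundspeed=163.1 kt

Leg 1: desired track 244.5°; wind correction -18.7° → command heading 225.8°, groundspeed 81.9 kt
Leg 2: desired track 268.2°; wind correction -23.3° → command heading 244.9°, groundspeed 96.3 kt
Leg 3: desired track 109.5°; wind correction +24.0° → command heading 133.5°, groundspeed 102.7 kt
Leg 4: desired track 32.4°; wind correction +7.8° → command heading 40.2°, groundspeed 163.1 kt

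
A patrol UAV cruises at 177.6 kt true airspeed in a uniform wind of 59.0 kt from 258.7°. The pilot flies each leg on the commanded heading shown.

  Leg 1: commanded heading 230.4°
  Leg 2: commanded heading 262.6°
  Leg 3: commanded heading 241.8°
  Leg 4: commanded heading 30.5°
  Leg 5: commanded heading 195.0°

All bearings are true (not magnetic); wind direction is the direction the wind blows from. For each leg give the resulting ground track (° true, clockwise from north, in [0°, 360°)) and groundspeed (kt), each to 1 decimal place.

Leg 1: track=217.9°, groundspeed=128.7 kt
Leg 2: track=264.5°, groundspeed=118.8 kt
Leg 3: track=233.7°, groundspeed=122.4 kt
Leg 4: track=42.0°, groundspeed=221.3 kt
Leg 5: track=175.7°, groundspeed=160.4 kt

Leg 1: heading 230.4°; drift -12.5° → track 217.9°, groundspeed 128.7 kt
Leg 2: heading 262.6°; drift +1.9° → track 264.5°, groundspeed 118.8 kt
Leg 3: heading 241.8°; drift -8.1° → track 233.7°, groundspeed 122.4 kt
Leg 4: heading 30.5°; drift +11.5° → track 42.0°, groundspeed 221.3 kt
Leg 5: heading 195.0°; drift -19.3° → track 175.7°, groundspeed 160.4 kt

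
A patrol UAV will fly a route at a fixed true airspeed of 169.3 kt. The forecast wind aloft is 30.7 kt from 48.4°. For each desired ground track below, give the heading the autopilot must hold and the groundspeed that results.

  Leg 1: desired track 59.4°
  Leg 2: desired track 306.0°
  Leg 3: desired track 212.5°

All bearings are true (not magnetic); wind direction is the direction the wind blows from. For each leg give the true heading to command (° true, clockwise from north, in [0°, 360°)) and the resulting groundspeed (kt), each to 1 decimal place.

Leg 1: heading=57.4°, groundspeed=139.1 kt
Leg 2: heading=316.2°, groundspeed=173.2 kt
Leg 3: heading=209.7°, groundspeed=198.6 kt

Leg 1: desired track 59.4°; wind correction -2.0° → command heading 57.4°, groundspeed 139.1 kt
Leg 2: desired track 306.0°; wind correction +10.2° → command heading 316.2°, groundspeed 173.2 kt
Leg 3: desired track 212.5°; wind correction -2.8° → command heading 209.7°, groundspeed 198.6 kt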